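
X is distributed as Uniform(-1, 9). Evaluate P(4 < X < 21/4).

P(4 < X < 21/4) = ∫_{4}^{21/4} f(x) dx
where f(x) = \frac{1}{10}
= \frac{1}{8}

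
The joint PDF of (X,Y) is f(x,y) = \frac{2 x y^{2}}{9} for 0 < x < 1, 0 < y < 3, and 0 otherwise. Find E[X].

f_X(x) = ∫_0^3 \frac{2 x y^{2}}{9} dy = 2 x
E[X] = ∫_0^1 x × (2 x) dx = \frac{2}{3}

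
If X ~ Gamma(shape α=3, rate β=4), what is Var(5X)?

For X ~ Gamma(shape α=3, rate β=4):
Var(X) = \frac{3}{16}
Var(5X) = (5)² × Var(X) = 25 × \frac{3}{16} = \frac{75}{16}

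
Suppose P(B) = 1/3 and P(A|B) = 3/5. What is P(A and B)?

By definition, P(A|B) = P(A ∩ B) / P(B)
So P(A ∩ B) = P(A|B) × P(B)
= 3/5 × 1/3
= 1/5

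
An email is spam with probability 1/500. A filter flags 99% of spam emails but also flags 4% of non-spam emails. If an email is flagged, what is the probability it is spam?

Let D = the rare event, + = positive/flagged.
P(D) = 1/500
P(+|D) = 99/100
P(+|D') = 4/100 = 1/25
P(+) = P(+|D)P(D) + P(+|D')P(D')
     = \frac{99}{100} × \frac{1}{500} + \frac{1}{25} × \frac{499}{500}
     = \frac{419}{10000}
P(D|+) = P(+|D)P(D)/P(+) = \frac{99}{2095}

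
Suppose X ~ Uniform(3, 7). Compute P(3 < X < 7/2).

P(3 < X < 7/2) = ∫_{3}^{7/2} f(x) dx
where f(x) = \frac{1}{4}
= \frac{1}{8}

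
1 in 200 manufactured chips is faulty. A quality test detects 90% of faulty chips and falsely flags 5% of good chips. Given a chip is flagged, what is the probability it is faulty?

Let D = the rare event, + = positive/flagged.
P(D) = 1/200
P(+|D) = 90/100 = 9/10
P(+|D') = 5/100 = 1/20
P(+) = P(+|D)P(D) + P(+|D')P(D')
     = \frac{9}{10} × \frac{1}{200} + \frac{1}{20} × \frac{199}{200}
     = \frac{217}{4000}
P(D|+) = P(+|D)P(D)/P(+) = \frac{18}{217}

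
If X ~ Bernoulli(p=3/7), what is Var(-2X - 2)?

For X ~ Bernoulli(p=3/7):
Var(X) = \frac{12}{49}
Var(-2X - 2) = (-2)² × Var(X) = 4 × \frac{12}{49} = \frac{48}{49}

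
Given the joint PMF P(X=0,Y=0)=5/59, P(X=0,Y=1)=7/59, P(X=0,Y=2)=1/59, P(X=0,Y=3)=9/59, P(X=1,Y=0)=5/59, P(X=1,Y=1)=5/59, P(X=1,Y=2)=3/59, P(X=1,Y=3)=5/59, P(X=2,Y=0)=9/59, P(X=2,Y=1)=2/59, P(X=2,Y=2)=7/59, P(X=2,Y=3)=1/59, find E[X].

First find marginal of X:
P(X=0) = 22/59
P(X=1) = 18/59
P(X=2) = 19/59
E[X] = 0 × 22/59 + 1 × 18/59 + 2 × 19/59 = 56/59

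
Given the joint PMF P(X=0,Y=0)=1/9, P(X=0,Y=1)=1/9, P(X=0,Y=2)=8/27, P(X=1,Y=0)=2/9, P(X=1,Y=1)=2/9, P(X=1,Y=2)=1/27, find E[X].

First find marginal of X:
P(X=0) = 14/27
P(X=1) = 13/27
E[X] = 0 × 14/27 + 1 × 13/27 = 13/27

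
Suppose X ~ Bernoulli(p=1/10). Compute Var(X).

For X ~ Bernoulli(p=1/10):
Var(X) = \frac{9}{100}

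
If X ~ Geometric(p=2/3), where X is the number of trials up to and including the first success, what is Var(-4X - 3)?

For X ~ Geometric(p=2/3), where X is the number of trials up to and including the first success:
Var(X) = \frac{3}{4}
Var(-4X - 3) = (-4)² × Var(X) = 16 × \frac{3}{4} = 12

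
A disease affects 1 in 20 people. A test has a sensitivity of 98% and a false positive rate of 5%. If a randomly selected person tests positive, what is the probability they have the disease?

Let D = the rare event, + = positive/flagged.
P(D) = 1/20
P(+|D) = 98/100 = 49/50
P(+|D') = 5/100 = 1/20
P(+) = P(+|D)P(D) + P(+|D')P(D')
     = \frac{49}{50} × \frac{1}{20} + \frac{1}{20} × \frac{19}{20}
     = \frac{193}{2000}
P(D|+) = P(+|D)P(D)/P(+) = \frac{98}{193}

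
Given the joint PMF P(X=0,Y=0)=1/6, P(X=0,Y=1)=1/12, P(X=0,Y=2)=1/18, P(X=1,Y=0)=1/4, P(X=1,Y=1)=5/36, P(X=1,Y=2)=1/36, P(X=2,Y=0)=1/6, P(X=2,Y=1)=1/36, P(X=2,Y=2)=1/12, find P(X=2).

P(X=2) = P(X=2,Y=0) + P(X=2,Y=1) + P(X=2,Y=2)
= 1/6 + 1/36 + 1/12
= 5/18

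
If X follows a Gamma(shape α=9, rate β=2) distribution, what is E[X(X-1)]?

E[X(X-1)] = E[X² - X] = E[X²] - E[X]
E[X] = \frac{9}{2}
E[X²] = Var(X) + (E[X])² = \frac{9}{4} + (\frac{9}{2})² = \frac{45}{2}
E[X(X-1)] = \frac{45}{2} - \frac{9}{2} = 18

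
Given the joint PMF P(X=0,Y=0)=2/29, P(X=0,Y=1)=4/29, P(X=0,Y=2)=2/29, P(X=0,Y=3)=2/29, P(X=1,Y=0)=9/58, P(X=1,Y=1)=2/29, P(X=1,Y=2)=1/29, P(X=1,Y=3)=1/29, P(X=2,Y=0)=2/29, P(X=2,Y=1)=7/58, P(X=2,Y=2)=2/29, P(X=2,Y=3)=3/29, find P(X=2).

P(X=2) = P(X=2,Y=0) + P(X=2,Y=1) + P(X=2,Y=2) + P(X=2,Y=3)
= 2/29 + 7/58 + 2/29 + 3/29
= 21/58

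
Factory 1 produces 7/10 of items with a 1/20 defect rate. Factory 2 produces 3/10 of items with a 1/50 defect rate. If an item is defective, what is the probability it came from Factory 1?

Using Bayes' theorem:
P(F1) = 7/10, P(D|F1) = 1/20
P(F2) = 3/10, P(D|F2) = 1/50
P(D) = P(D|F1)P(F1) + P(D|F2)P(F2)
     = \frac{41}{1000}
P(F1|D) = P(D|F1)P(F1) / P(D)
= \frac{35}{41}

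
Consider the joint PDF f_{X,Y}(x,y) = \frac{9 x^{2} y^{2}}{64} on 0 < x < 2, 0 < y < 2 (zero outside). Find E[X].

f_X(x) = ∫_0^2 \frac{9 x^{2} y^{2}}{64} dy = \frac{3 x^{2}}{8}
E[X] = ∫_0^2 x × (\frac{3 x^{2}}{8}) dx = \frac{3}{2}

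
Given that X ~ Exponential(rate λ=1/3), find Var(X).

For X ~ Exponential(rate λ=1/3):
Var(X) = 9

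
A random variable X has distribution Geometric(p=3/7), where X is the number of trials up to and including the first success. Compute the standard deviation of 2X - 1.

For X ~ Geometric(p=3/7), where X is the number of trials up to and including the first success:
Var(X) = \frac{28}{9}
SD(X) = √(Var(X)) = √(\frac{28}{9}) = \frac{2 \sqrt{7}}{3}
SD(2X - 1) = |2| × SD(X) = 2 × \frac{2 \sqrt{7}}{3} = \frac{4 \sqrt{7}}{3}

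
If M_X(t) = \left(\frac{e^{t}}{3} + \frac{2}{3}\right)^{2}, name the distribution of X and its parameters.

The MGF M(t) = \left(\frac{e^{t}}{3} + \frac{2}{3}\right)^{2} is the standard form for the Binomial distribution.
Comparing with the known MGF formula identifies: Binomial(n=2, p=1/3)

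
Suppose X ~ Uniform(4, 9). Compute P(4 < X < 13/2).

P(4 < X < 13/2) = ∫_{4}^{13/2} f(x) dx
where f(x) = \frac{1}{5}
= \frac{1}{2}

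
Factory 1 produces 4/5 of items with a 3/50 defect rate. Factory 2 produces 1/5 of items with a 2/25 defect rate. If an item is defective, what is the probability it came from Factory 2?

Using Bayes' theorem:
P(F1) = 4/5, P(D|F1) = 3/50
P(F2) = 1/5, P(D|F2) = 2/25
P(D) = P(D|F1)P(F1) + P(D|F2)P(F2)
     = \frac{8}{125}
P(F2|D) = P(D|F2)P(F2) / P(D)
= \frac{1}{4}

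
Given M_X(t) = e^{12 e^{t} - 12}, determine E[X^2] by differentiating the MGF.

To find E[X^2], compute M^(2)(0):
M^(1)(t) = 12 e^{t} e^{12 e^{t} - 12}
M^(2)(t) = 144 e^{2 t} e^{12 e^{t} - 12} + 12 e^{t} e^{12 e^{t} - 12}
M^(2)(0) = 156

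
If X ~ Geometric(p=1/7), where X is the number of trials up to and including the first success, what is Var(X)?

For X ~ Geometric(p=1/7), where X is the number of trials up to and including the first success:
Var(X) = 42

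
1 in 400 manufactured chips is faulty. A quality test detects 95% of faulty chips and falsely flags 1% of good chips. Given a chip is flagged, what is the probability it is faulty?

Let D = the rare event, + = positive/flagged.
P(D) = 1/400
P(+|D) = 95/100 = 19/20
P(+|D') = 1/100
P(+) = P(+|D)P(D) + P(+|D')P(D')
     = \frac{19}{20} × \frac{1}{400} + \frac{1}{100} × \frac{399}{400}
     = \frac{247}{20000}
P(D|+) = P(+|D)P(D)/P(+) = \frac{5}{26}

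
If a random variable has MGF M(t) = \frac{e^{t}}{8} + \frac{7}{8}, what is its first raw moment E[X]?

To find E[X], compute M^(1)(0):
M^(1)(t) = \frac{e^{t}}{8}
M^(1)(0) = \frac{1}{8}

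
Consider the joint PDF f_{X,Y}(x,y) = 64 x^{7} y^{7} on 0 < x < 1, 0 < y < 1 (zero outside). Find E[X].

E[X] = ∫_0^1 ∫_0^1 x × f(x,y) dy dx
= ∫_0^1 ∫_0^1 x × (64 x^{7} y^{7}) dy dx
= \frac{8}{9}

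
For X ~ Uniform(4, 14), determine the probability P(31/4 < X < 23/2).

P(31/4 < X < 23/2) = ∫_{31/4}^{23/2} f(x) dx
where f(x) = \frac{1}{10}
= \frac{3}{8}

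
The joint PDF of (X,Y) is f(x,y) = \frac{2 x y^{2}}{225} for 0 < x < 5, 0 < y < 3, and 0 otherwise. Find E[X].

f_X(x) = ∫_0^3 \frac{2 x y^{2}}{225} dy = \frac{2 x}{25}
E[X] = ∫_0^5 x × (\frac{2 x}{25}) dx = \frac{10}{3}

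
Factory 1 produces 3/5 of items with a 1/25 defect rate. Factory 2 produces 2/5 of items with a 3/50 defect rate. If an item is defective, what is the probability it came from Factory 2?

Using Bayes' theorem:
P(F1) = 3/5, P(D|F1) = 1/25
P(F2) = 2/5, P(D|F2) = 3/50
P(D) = P(D|F1)P(F1) + P(D|F2)P(F2)
     = \frac{6}{125}
P(F2|D) = P(D|F2)P(F2) / P(D)
= \frac{1}{2}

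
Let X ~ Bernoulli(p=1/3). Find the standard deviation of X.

For X ~ Bernoulli(p=1/3):
Var(X) = \frac{2}{9}
SD(X) = √(Var(X)) = √(\frac{2}{9}) = \frac{\sqrt{2}}{3}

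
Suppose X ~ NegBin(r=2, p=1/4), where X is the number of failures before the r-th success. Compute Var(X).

For X ~ NegBin(r=2, p=1/4), where X is the number of failures before the r-th success:
Var(X) = 24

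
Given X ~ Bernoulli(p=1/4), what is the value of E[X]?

For X ~ Bernoulli(p=1/4), the expected value is:
E[X] = \frac{1}{4}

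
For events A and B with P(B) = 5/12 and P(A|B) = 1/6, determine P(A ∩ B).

By definition, P(A|B) = P(A ∩ B) / P(B)
So P(A ∩ B) = P(A|B) × P(B)
= 1/6 × 5/12
= 5/72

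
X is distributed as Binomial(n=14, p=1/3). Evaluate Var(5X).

For X ~ Binomial(n=14, p=1/3):
Var(X) = \frac{28}{9}
Var(5X) = (5)² × Var(X) = 25 × \frac{28}{9} = \frac{700}{9}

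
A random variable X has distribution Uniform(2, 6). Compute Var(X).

For X ~ Uniform(2, 6):
Var(X) = \frac{4}{3}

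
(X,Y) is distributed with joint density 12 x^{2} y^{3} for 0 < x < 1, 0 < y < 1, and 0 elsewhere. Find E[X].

E[X] = ∫_0^1 ∫_0^1 x × f(x,y) dy dx
= ∫_0^1 ∫_0^1 x × (12 x^{2} y^{3}) dy dx
= \frac{3}{4}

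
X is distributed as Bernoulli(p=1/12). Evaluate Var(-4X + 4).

For X ~ Bernoulli(p=1/12):
Var(X) = \frac{11}{144}
Var(-4X + 4) = (-4)² × Var(X) = 16 × \frac{11}{144} = \frac{11}{9}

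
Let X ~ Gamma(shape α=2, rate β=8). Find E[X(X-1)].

E[X(X-1)] = E[X² - X] = E[X²] - E[X]
E[X] = \frac{1}{4}
E[X²] = Var(X) + (E[X])² = \frac{1}{32} + (\frac{1}{4})² = \frac{3}{32}
E[X(X-1)] = \frac{3}{32} - \frac{1}{4} = - \frac{5}{32}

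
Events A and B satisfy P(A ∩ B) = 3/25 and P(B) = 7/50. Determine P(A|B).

P(A|B) = P(A ∩ B) / P(B)
= (3/25) / (7/50)
= 6/7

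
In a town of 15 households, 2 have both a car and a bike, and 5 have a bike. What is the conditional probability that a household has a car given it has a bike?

P(A ∩ B) = 2/15
P(B) = 5/15 = 1/3
P(A|B) = P(A ∩ B) / P(B) = (2/15) / (1/3) = 2/5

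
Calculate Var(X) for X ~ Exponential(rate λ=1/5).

For X ~ Exponential(rate λ=1/5):
Var(X) = 25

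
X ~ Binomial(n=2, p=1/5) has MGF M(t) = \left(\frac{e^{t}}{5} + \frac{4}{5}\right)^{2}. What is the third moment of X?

To find E[X^3], compute M^(3)(0):
M^(1)(t) = \frac{2 \left(\frac{e^{t}}{5} + \frac{4}{5}\right) e^{t}}{5}
M^(2)(t) = \frac{2 \left(\frac{e^{t}}{5} + \frac{4}{5}\right) e^{t}}{5} + \frac{2 e^{2 t}}{25}
M^(3)(t) = \frac{2 \left(\frac{e^{t}}{5} + \frac{4}{5}\right) e^{t}}{5} + \frac{6 e^{2 t}}{25}
M^(3)(0) = \frac{16}{25}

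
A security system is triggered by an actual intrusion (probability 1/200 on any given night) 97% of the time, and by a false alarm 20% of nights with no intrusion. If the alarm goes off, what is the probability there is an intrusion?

Let D = the rare event, + = positive/flagged.
P(D) = 1/200
P(+|D) = 97/100
P(+|D') = 20/100 = 1/5
P(+) = P(+|D)P(D) + P(+|D')P(D')
     = \frac{97}{100} × \frac{1}{200} + \frac{1}{5} × \frac{199}{200}
     = \frac{4077}{20000}
P(D|+) = P(+|D)P(D)/P(+) = \frac{97}{4077}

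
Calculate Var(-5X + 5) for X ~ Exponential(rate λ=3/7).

For X ~ Exponential(rate λ=3/7):
Var(X) = \frac{49}{9}
Var(-5X + 5) = (-5)² × Var(X) = 25 × \frac{49}{9} = \frac{1225}{9}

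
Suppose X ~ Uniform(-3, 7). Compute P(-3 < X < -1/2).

P(-3 < X < -1/2) = ∫_{-3}^{-1/2} f(x) dx
where f(x) = \frac{1}{10}
= \frac{1}{4}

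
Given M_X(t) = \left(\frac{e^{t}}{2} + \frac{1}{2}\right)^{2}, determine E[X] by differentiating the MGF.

To find E[X], compute M^(1)(0):
M^(1)(t) = \left(\frac{e^{t}}{2} + \frac{1}{2}\right) e^{t}
M^(1)(0) = 1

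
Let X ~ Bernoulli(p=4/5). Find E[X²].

Using the identity E[X²] = Var(X) + (E[X])²:
E[X] = \frac{4}{5}
Var(X) = \frac{4}{25}
E[X²] = \frac{4}{25} + (\frac{4}{5})²
= \frac{4}{5}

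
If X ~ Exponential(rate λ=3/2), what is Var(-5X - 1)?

For X ~ Exponential(rate λ=3/2):
Var(X) = \frac{4}{9}
Var(-5X - 1) = (-5)² × Var(X) = 25 × \frac{4}{9} = \frac{100}{9}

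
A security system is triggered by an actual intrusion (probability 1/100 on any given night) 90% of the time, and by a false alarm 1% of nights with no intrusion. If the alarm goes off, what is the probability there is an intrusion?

Let D = the rare event, + = positive/flagged.
P(D) = 1/100
P(+|D) = 90/100 = 9/10
P(+|D') = 1/100
P(+) = P(+|D)P(D) + P(+|D')P(D')
     = \frac{9}{10} × \frac{1}{100} + \frac{1}{100} × \frac{99}{100}
     = \frac{189}{10000}
P(D|+) = P(+|D)P(D)/P(+) = \frac{10}{21}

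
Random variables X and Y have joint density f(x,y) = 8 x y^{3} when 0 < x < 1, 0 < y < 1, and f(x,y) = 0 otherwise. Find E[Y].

E[Y] = ∫_0^1 ∫_0^1 y × f(x,y) dx dy
= \frac{4}{5}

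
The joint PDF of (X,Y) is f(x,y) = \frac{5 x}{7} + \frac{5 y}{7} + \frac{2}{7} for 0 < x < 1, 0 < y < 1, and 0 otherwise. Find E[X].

E[X] = ∫_0^1 ∫_0^1 x × f(x,y) dy dx
= ∫_0^1 ∫_0^1 x × (\frac{5 x}{7} + \frac{5 y}{7} + \frac{2}{7}) dy dx
= \frac{47}{84}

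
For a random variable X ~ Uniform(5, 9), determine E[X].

For X ~ Uniform(5, 9), the expected value is:
E[X] = 7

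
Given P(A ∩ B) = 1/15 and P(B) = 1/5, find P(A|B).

P(A|B) = P(A ∩ B) / P(B)
= (1/15) / (1/5)
= 1/3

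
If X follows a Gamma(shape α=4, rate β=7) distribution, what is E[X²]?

Using the identity E[X²] = Var(X) + (E[X])²:
E[X] = \frac{4}{7}
Var(X) = \frac{4}{49}
E[X²] = \frac{4}{49} + (\frac{4}{7})²
= \frac{20}{49}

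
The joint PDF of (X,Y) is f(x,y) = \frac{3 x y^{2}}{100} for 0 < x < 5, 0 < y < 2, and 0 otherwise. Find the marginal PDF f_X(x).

f_X(x) = ∫_0^2 f(x,y) dy
= ∫_0^2 \frac{3 x y^{2}}{100} dy
= \frac{2 x}{25} for 0 < x < 5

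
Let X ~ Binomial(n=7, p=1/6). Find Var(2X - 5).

For X ~ Binomial(n=7, p=1/6):
Var(X) = \frac{35}{36}
Var(2X - 5) = (2)² × Var(X) = 4 × \frac{35}{36} = \frac{35}{9}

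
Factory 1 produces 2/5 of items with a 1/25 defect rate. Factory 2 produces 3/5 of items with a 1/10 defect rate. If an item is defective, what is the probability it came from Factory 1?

Using Bayes' theorem:
P(F1) = 2/5, P(D|F1) = 1/25
P(F2) = 3/5, P(D|F2) = 1/10
P(D) = P(D|F1)P(F1) + P(D|F2)P(F2)
     = \frac{19}{250}
P(F1|D) = P(D|F1)P(F1) / P(D)
= \frac{4}{19}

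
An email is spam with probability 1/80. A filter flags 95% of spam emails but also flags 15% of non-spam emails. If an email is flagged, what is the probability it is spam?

Let D = the rare event, + = positive/flagged.
P(D) = 1/80
P(+|D) = 95/100 = 19/20
P(+|D') = 15/100 = 3/20
P(+) = P(+|D)P(D) + P(+|D')P(D')
     = \frac{19}{20} × \frac{1}{80} + \frac{3}{20} × \frac{79}{80}
     = \frac{4}{25}
P(D|+) = P(+|D)P(D)/P(+) = \frac{19}{256}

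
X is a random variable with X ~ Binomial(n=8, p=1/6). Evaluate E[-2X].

For X ~ Binomial(n=8, p=1/6):
E[X] = \frac{4}{3}
E[-2X] = -2 × E[X] + 0 = - \frac{8}{3}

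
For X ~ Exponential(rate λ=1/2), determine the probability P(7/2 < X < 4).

P(7/2 < X < 4) = ∫_{7/2}^{4} f(x) dx
where f(x) = \frac{e^{- \frac{x}{2}}}{2}
= - \frac{1}{e^{2}} + e^{- \frac{7}{4}}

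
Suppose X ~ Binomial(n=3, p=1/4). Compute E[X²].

Using the identity E[X²] = Var(X) + (E[X])²:
E[X] = \frac{3}{4}
Var(X) = \frac{9}{16}
E[X²] = \frac{9}{16} + (\frac{3}{4})²
= \frac{9}{8}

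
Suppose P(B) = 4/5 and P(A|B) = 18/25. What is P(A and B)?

By definition, P(A|B) = P(A ∩ B) / P(B)
So P(A ∩ B) = P(A|B) × P(B)
= 18/25 × 4/5
= 72/125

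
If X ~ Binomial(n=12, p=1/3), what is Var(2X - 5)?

For X ~ Binomial(n=12, p=1/3):
Var(X) = \frac{8}{3}
Var(2X - 5) = (2)² × Var(X) = 4 × \frac{8}{3} = \frac{32}{3}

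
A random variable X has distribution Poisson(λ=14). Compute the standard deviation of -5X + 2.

For X ~ Poisson(λ=14):
Var(X) = 14
SD(X) = √(Var(X)) = √(14) = \sqrt{14}
SD(-5X + 2) = |-5| × SD(X) = 5 × \sqrt{14} = 5 \sqrt{14}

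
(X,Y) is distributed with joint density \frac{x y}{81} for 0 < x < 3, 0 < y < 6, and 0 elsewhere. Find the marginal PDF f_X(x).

f_X(x) = ∫_0^6 f(x,y) dy
= ∫_0^6 \frac{x y}{81} dy
= \frac{2 x}{9} for 0 < x < 3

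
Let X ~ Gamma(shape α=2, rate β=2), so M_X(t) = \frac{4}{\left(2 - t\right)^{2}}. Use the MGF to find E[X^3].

To find E[X^3], compute M^(3)(0):
M^(1)(t) = \frac{8}{\left(2 - t\right)^{3}}
M^(2)(t) = \frac{24}{\left(2 - t\right)^{4}}
M^(3)(t) = \frac{96}{\left(2 - t\right)^{5}}
M^(3)(0) = 3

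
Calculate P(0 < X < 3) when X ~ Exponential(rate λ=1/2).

P(0 < X < 3) = ∫_{0}^{3} f(x) dx
where f(x) = \frac{e^{- \frac{x}{2}}}{2}
= 1 - e^{- \frac{3}{2}}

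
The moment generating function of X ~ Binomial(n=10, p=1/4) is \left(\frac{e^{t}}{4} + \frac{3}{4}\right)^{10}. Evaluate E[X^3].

To find E[X^3], compute M^(3)(0):
M^(1)(t) = \frac{5 \left(\frac{e^{t}}{4} + \frac{3}{4}\right)^{9} e^{t}}{2}
M^(2)(t) = \frac{5 \left(\frac{e^{t}}{4} + \frac{3}{4}\right)^{9} e^{t}}{2} + \frac{45 \left(\frac{e^{t}}{4} + \frac{3}{4}\right)^{8} e^{2 t}}{8}
M^(3)(t) = \frac{5 \left(\frac{e^{t}}{4} + \frac{3}{4}\right)^{9} e^{t}}{2} + \frac{135 \left(\frac{e^{t}}{4} + \frac{3}{4}\right)^{8} e^{2 t}}{8} + \frac{45 \left(\frac{e^{t}}{4} + \frac{3}{4}\right)^{7} e^{3 t}}{4}
M^(3)(0) = \frac{245}{8}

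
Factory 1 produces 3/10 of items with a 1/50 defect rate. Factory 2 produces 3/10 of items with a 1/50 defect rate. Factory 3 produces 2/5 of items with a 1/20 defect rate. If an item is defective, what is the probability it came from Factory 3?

Using Bayes' theorem:
P(F1) = 3/10, P(D|F1) = 1/50
P(F2) = 3/10, P(D|F2) = 1/50
P(F3) = 2/5, P(D|F3) = 1/20
P(D) = P(D|F1)P(F1) + P(D|F2)P(F2) + P(D|F3)P(F3)
     = \frac{4}{125}
P(F3|D) = P(D|F3)P(F3) / P(D)
= \frac{5}{8}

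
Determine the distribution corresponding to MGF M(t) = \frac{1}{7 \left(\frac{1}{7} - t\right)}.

The MGF M(t) = \frac{1}{7 \left(\frac{1}{7} - t\right)} is the standard form for the Exponential distribution.
Comparing with the known MGF formula identifies: Exponential(rate λ=1/7)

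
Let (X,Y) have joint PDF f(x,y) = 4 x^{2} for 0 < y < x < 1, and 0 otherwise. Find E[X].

f_X(x) = ∫_0^x 4 x^{2} dy = 4 x^{3}
E[X] = ∫_0^1 x × (4 x^{3}) dx = \frac{4}{5}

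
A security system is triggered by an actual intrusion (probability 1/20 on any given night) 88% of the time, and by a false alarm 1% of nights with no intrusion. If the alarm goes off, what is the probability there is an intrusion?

Let D = the rare event, + = positive/flagged.
P(D) = 1/20
P(+|D) = 88/100 = 22/25
P(+|D') = 1/100
P(+) = P(+|D)P(D) + P(+|D')P(D')
     = \frac{22}{25} × \frac{1}{20} + \frac{1}{100} × \frac{19}{20}
     = \frac{107}{2000}
P(D|+) = P(+|D)P(D)/P(+) = \frac{88}{107}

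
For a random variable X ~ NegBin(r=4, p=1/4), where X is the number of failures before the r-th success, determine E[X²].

Using the identity E[X²] = Var(X) + (E[X])²:
E[X] = 12
Var(X) = 48
E[X²] = 48 + (12)²
= 192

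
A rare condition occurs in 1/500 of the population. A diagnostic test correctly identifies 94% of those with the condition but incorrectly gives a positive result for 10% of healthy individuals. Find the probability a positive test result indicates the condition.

Let D = the rare event, + = positive/flagged.
P(D) = 1/500
P(+|D) = 94/100 = 47/50
P(+|D') = 10/100 = 1/10
P(+) = P(+|D)P(D) + P(+|D')P(D')
     = \frac{47}{50} × \frac{1}{500} + \frac{1}{10} × \frac{499}{500}
     = \frac{1271}{12500}
P(D|+) = P(+|D)P(D)/P(+) = \frac{47}{2542}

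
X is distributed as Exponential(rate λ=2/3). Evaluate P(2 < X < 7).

P(2 < X < 7) = ∫_{2}^{7} f(x) dx
where f(x) = \frac{2 e^{- \frac{2 x}{3}}}{3}
= - \frac{1 - e^{\frac{10}{3}}}{e^{\frac{14}{3}}}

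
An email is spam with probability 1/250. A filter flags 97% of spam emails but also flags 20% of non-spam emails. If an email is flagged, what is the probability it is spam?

Let D = the rare event, + = positive/flagged.
P(D) = 1/250
P(+|D) = 97/100
P(+|D') = 20/100 = 1/5
P(+) = P(+|D)P(D) + P(+|D')P(D')
     = \frac{97}{100} × \frac{1}{250} + \frac{1}{5} × \frac{249}{250}
     = \frac{5077}{25000}
P(D|+) = P(+|D)P(D)/P(+) = \frac{97}{5077}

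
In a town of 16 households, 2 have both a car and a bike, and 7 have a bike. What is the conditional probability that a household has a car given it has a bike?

P(A ∩ B) = 2/16 = 1/8
P(B) = 7/16
P(A|B) = P(A ∩ B) / P(B) = (1/8) / (7/16) = 2/7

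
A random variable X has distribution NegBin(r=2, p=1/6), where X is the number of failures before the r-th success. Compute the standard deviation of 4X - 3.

For X ~ NegBin(r=2, p=1/6), where X is the number of failures before the r-th success:
Var(X) = 60
SD(X) = √(Var(X)) = √(60) = 2 \sqrt{15}
SD(4X - 3) = |4| × SD(X) = 4 × 2 \sqrt{15} = 8 \sqrt{15}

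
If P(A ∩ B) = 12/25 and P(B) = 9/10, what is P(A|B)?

P(A|B) = P(A ∩ B) / P(B)
= (12/25) / (9/10)
= 8/15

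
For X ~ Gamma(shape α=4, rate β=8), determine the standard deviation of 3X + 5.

For X ~ Gamma(shape α=4, rate β=8):
Var(X) = \frac{1}{16}
SD(X) = √(Var(X)) = √(\frac{1}{16}) = \frac{1}{4}
SD(3X + 5) = |3| × SD(X) = 3 × \frac{1}{4} = \frac{3}{4}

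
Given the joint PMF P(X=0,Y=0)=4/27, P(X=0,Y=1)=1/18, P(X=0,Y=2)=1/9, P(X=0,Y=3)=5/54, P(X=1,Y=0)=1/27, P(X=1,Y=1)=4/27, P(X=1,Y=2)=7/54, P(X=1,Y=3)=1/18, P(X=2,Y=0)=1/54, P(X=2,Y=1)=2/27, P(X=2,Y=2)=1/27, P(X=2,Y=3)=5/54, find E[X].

First find marginal of X:
P(X=0) = 11/27
P(X=1) = 10/27
P(X=2) = 2/9
E[X] = 0 × 11/27 + 1 × 10/27 + 2 × 2/9 = 22/27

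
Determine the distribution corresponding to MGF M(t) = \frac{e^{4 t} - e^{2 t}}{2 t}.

The MGF M(t) = \frac{e^{4 t} - e^{2 t}}{2 t} is the standard form for the Uniform distribution.
Comparing with the known MGF formula identifies: Uniform(2, 4)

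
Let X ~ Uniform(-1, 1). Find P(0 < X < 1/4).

P(0 < X < 1/4) = ∫_{0}^{1/4} f(x) dx
where f(x) = \frac{1}{2}
= \frac{1}{8}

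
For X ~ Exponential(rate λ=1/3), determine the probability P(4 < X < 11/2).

P(4 < X < 11/2) = ∫_{4}^{11/2} f(x) dx
where f(x) = \frac{e^{- \frac{x}{3}}}{3}
= - \frac{1}{e^{\frac{11}{6}}} + e^{- \frac{4}{3}}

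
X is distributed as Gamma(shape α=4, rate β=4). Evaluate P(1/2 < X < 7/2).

P(1/2 < X < 7/2) = ∫_{1/2}^{7/2} f(x) dx
where f(x) = \frac{128 x^{3} e^{- 4 x}}{3}
= \frac{-1711 + 19 e^{12}}{3 e^{14}}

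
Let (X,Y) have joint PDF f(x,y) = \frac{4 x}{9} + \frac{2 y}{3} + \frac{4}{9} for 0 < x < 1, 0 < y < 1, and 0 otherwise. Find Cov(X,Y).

E[XY] = ∫∫ xy × f(x,y) dx dy = \frac{8}{27}
E[X] = \frac{29}{54}
E[Y] = \frac{5}{9}
Cov(X,Y) = E[XY] - E[X]E[Y] = - \frac{1}{486}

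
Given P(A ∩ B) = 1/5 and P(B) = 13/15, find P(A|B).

P(A|B) = P(A ∩ B) / P(B)
= (1/5) / (13/15)
= 3/13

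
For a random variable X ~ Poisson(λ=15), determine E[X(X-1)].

E[X(X-1)] = E[X² - X] = E[X²] - E[X]
E[X] = 15
E[X²] = Var(X) + (E[X])² = 15 + (15)² = 240
E[X(X-1)] = 240 - 15 = 225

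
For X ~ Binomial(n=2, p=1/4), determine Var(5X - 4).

For X ~ Binomial(n=2, p=1/4):
Var(X) = \frac{3}{8}
Var(5X - 4) = (5)² × Var(X) = 25 × \frac{3}{8} = \frac{75}{8}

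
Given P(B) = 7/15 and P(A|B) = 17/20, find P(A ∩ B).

By definition, P(A|B) = P(A ∩ B) / P(B)
So P(A ∩ B) = P(A|B) × P(B)
= 17/20 × 7/15
= 119/300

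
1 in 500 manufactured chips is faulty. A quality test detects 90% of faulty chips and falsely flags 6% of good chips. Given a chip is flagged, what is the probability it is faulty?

Let D = the rare event, + = positive/flagged.
P(D) = 1/500
P(+|D) = 90/100 = 9/10
P(+|D') = 6/100 = 3/50
P(+) = P(+|D)P(D) + P(+|D')P(D')
     = \frac{9}{10} × \frac{1}{500} + \frac{3}{50} × \frac{499}{500}
     = \frac{771}{12500}
P(D|+) = P(+|D)P(D)/P(+) = \frac{15}{514}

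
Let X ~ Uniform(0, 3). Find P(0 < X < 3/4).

P(0 < X < 3/4) = ∫_{0}^{3/4} f(x) dx
where f(x) = \frac{1}{3}
= \frac{1}{4}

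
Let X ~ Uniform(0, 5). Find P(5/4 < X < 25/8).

P(5/4 < X < 25/8) = ∫_{5/4}^{25/8} f(x) dx
where f(x) = \frac{1}{5}
= \frac{3}{8}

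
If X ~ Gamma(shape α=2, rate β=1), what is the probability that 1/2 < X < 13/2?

P(1/2 < X < 13/2) = ∫_{1/2}^{13/2} f(x) dx
where f(x) = x e^{- x}
= \frac{3 \left(-5 + e^{6}\right)}{2 e^{\frac{13}{2}}}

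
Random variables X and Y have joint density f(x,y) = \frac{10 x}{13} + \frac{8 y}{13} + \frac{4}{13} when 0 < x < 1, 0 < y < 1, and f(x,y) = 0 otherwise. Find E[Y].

E[Y] = ∫_0^1 ∫_0^1 y × f(x,y) dx dy
= \frac{43}{78}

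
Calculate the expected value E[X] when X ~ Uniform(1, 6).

For X ~ Uniform(1, 6), the expected value is:
E[X] = \frac{7}{2}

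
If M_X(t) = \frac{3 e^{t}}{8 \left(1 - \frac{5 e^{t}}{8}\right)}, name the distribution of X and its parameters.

The MGF M(t) = \frac{3 e^{t}}{8 \left(1 - \frac{5 e^{t}}{8}\right)} is the standard form for the Geometric distribution.
Comparing with the known MGF formula identifies: Geometric(p=3/8), X = trial number of first success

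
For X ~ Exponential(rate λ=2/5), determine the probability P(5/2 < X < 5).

P(5/2 < X < 5) = ∫_{5/2}^{5} f(x) dx
where f(x) = \frac{2 e^{- \frac{2 x}{5}}}{5}
= - \frac{1 - e}{e^{2}}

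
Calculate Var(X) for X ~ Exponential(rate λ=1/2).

For X ~ Exponential(rate λ=1/2):
Var(X) = 4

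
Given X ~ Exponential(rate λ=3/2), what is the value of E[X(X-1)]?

E[X(X-1)] = E[X² - X] = E[X²] - E[X]
E[X] = \frac{2}{3}
E[X²] = Var(X) + (E[X])² = \frac{4}{9} + (\frac{2}{3})² = \frac{8}{9}
E[X(X-1)] = \frac{8}{9} - \frac{2}{3} = \frac{2}{9}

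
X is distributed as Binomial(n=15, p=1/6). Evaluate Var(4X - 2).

For X ~ Binomial(n=15, p=1/6):
Var(X) = \frac{25}{12}
Var(4X - 2) = (4)² × Var(X) = 16 × \frac{25}{12} = \frac{100}{3}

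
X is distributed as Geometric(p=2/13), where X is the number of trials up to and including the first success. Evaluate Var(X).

For X ~ Geometric(p=2/13), where X is the number of trials up to and including the first success:
Var(X) = \frac{143}{4}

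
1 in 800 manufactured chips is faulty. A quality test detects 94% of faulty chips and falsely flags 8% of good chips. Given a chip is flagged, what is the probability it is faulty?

Let D = the rare event, + = positive/flagged.
P(D) = 1/800
P(+|D) = 94/100 = 47/50
P(+|D') = 8/100 = 2/25
P(+) = P(+|D)P(D) + P(+|D')P(D')
     = \frac{47}{50} × \frac{1}{800} + \frac{2}{25} × \frac{799}{800}
     = \frac{3243}{40000}
P(D|+) = P(+|D)P(D)/P(+) = \frac{1}{69}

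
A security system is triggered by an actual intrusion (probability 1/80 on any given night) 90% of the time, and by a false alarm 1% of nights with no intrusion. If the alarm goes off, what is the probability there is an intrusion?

Let D = the rare event, + = positive/flagged.
P(D) = 1/80
P(+|D) = 90/100 = 9/10
P(+|D') = 1/100
P(+) = P(+|D)P(D) + P(+|D')P(D')
     = \frac{9}{10} × \frac{1}{80} + \frac{1}{100} × \frac{79}{80}
     = \frac{169}{8000}
P(D|+) = P(+|D)P(D)/P(+) = \frac{90}{169}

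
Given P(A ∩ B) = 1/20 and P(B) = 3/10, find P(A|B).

P(A|B) = P(A ∩ B) / P(B)
= (1/20) / (3/10)
= 1/6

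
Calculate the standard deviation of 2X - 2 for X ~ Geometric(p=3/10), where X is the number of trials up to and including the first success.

For X ~ Geometric(p=3/10), where X is the number of trials up to and including the first success:
Var(X) = \frac{70}{9}
SD(X) = √(Var(X)) = √(\frac{70}{9}) = \frac{\sqrt{70}}{3}
SD(2X - 2) = |2| × SD(X) = 2 × \frac{\sqrt{70}}{3} = \frac{2 \sqrt{70}}{3}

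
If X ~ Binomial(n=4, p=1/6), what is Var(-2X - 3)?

For X ~ Binomial(n=4, p=1/6):
Var(X) = \frac{5}{9}
Var(-2X - 3) = (-2)² × Var(X) = 4 × \frac{5}{9} = \frac{20}{9}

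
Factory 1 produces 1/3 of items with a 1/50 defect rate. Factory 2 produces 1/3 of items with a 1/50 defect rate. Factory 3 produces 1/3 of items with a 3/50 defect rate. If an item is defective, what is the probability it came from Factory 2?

Using Bayes' theorem:
P(F1) = 1/3, P(D|F1) = 1/50
P(F2) = 1/3, P(D|F2) = 1/50
P(F3) = 1/3, P(D|F3) = 3/50
P(D) = P(D|F1)P(F1) + P(D|F2)P(F2) + P(D|F3)P(F3)
     = \frac{1}{30}
P(F2|D) = P(D|F2)P(F2) / P(D)
= \frac{1}{5}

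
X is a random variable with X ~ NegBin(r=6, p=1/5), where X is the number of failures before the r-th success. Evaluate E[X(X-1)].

E[X(X-1)] = E[X² - X] = E[X²] - E[X]
E[X] = 24
E[X²] = Var(X) + (E[X])² = 120 + (24)² = 696
E[X(X-1)] = 696 - 24 = 672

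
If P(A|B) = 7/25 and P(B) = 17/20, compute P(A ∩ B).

By definition, P(A|B) = P(A ∩ B) / P(B)
So P(A ∩ B) = P(A|B) × P(B)
= 7/25 × 17/20
= 119/500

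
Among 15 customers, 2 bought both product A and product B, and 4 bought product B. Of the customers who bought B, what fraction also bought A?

P(A ∩ B) = 2/15
P(B) = 4/15
P(A|B) = P(A ∩ B) / P(B) = (2/15) / (4/15) = 1/2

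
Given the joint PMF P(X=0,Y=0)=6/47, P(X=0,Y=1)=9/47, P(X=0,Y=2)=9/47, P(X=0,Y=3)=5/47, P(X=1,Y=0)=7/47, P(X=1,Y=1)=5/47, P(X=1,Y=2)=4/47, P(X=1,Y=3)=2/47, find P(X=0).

P(X=0) = P(X=0,Y=0) + P(X=0,Y=1) + P(X=0,Y=2) + P(X=0,Y=3)
= 6/47 + 9/47 + 9/47 + 5/47
= 29/47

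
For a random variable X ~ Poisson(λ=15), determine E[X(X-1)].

E[X(X-1)] = E[X² - X] = E[X²] - E[X]
E[X] = 15
E[X²] = Var(X) + (E[X])² = 15 + (15)² = 240
E[X(X-1)] = 240 - 15 = 225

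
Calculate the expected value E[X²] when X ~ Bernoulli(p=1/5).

Using the identity E[X²] = Var(X) + (E[X])²:
E[X] = \frac{1}{5}
Var(X) = \frac{4}{25}
E[X²] = \frac{4}{25} + (\frac{1}{5})²
= \frac{1}{5}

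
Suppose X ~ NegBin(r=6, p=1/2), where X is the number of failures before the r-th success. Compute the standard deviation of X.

For X ~ NegBin(r=6, p=1/2), where X is the number of failures before the r-th success:
Var(X) = 12
SD(X) = √(Var(X)) = √(12) = 2 \sqrt{3}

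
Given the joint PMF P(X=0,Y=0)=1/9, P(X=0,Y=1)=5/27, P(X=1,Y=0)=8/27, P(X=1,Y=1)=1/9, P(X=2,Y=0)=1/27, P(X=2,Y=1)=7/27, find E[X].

First find marginal of X:
P(X=0) = 8/27
P(X=1) = 11/27
P(X=2) = 8/27
E[X] = 0 × 8/27 + 1 × 11/27 + 2 × 8/27 = 1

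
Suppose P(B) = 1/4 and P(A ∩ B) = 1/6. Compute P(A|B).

P(A|B) = P(A ∩ B) / P(B)
= (1/6) / (1/4)
= 2/3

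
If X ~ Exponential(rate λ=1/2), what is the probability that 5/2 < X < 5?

P(5/2 < X < 5) = ∫_{5/2}^{5} f(x) dx
where f(x) = \frac{e^{- \frac{x}{2}}}{2}
= - \frac{1}{e^{\frac{5}{2}}} + e^{- \frac{5}{4}}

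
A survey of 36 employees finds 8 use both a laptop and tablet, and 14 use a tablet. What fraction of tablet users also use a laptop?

P(A ∩ B) = 8/36 = 2/9
P(B) = 14/36 = 7/18
P(A|B) = P(A ∩ B) / P(B) = (2/9) / (7/18) = 4/7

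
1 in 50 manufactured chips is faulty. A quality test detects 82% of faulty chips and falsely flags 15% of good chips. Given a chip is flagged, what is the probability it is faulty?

Let D = the rare event, + = positive/flagged.
P(D) = 1/50
P(+|D) = 82/100 = 41/50
P(+|D') = 15/100 = 3/20
P(+) = P(+|D)P(D) + P(+|D')P(D')
     = \frac{41}{50} × \frac{1}{50} + \frac{3}{20} × \frac{49}{50}
     = \frac{817}{5000}
P(D|+) = P(+|D)P(D)/P(+) = \frac{82}{817}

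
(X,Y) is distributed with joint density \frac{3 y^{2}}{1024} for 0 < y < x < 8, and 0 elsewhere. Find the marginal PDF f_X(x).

f_X(x) = ∫_0^x \frac{3 y^{2}}{1024} dy = \frac{x^{3}}{1024}
for 0 < x < 8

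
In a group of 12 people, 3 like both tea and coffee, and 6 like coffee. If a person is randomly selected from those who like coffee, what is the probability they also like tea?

P(A ∩ B) = 3/12 = 1/4
P(B) = 6/12 = 1/2
P(A|B) = P(A ∩ B) / P(B) = (1/4) / (1/2) = 1/2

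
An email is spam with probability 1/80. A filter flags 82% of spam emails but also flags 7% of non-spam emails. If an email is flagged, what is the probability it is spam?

Let D = the rare event, + = positive/flagged.
P(D) = 1/80
P(+|D) = 82/100 = 41/50
P(+|D') = 7/100
P(+) = P(+|D)P(D) + P(+|D')P(D')
     = \frac{41}{50} × \frac{1}{80} + \frac{7}{100} × \frac{79}{80}
     = \frac{127}{1600}
P(D|+) = P(+|D)P(D)/P(+) = \frac{82}{635}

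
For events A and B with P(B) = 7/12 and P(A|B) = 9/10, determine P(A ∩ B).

By definition, P(A|B) = P(A ∩ B) / P(B)
So P(A ∩ B) = P(A|B) × P(B)
= 9/10 × 7/12
= 21/40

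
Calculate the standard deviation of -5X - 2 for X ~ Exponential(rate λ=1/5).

For X ~ Exponential(rate λ=1/5):
Var(X) = 25
SD(X) = √(Var(X)) = √(25) = 5
SD(-5X - 2) = |-5| × SD(X) = 5 × 5 = 25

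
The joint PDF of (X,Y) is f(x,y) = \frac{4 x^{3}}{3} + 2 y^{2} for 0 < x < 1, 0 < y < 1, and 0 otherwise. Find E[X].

E[X] = ∫_0^1 ∫_0^1 x × f(x,y) dy dx
= ∫_0^1 ∫_0^1 x × (\frac{4 x^{3}}{3} + 2 y^{2}) dy dx
= \frac{3}{5}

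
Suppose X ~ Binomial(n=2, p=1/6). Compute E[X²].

Using the identity E[X²] = Var(X) + (E[X])²:
E[X] = \frac{1}{3}
Var(X) = \frac{5}{18}
E[X²] = \frac{5}{18} + (\frac{1}{3})²
= \frac{7}{18}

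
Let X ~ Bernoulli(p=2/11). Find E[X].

For X ~ Bernoulli(p=2/11), the expected value is:
E[X] = \frac{2}{11}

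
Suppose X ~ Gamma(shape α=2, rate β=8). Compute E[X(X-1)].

E[X(X-1)] = E[X² - X] = E[X²] - E[X]
E[X] = \frac{1}{4}
E[X²] = Var(X) + (E[X])² = \frac{1}{32} + (\frac{1}{4})² = \frac{3}{32}
E[X(X-1)] = \frac{3}{32} - \frac{1}{4} = - \frac{5}{32}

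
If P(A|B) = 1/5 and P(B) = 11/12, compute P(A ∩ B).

By definition, P(A|B) = P(A ∩ B) / P(B)
So P(A ∩ B) = P(A|B) × P(B)
= 1/5 × 11/12
= 11/60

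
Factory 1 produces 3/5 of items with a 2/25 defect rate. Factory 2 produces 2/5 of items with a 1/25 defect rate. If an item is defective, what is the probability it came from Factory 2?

Using Bayes' theorem:
P(F1) = 3/5, P(D|F1) = 2/25
P(F2) = 2/5, P(D|F2) = 1/25
P(D) = P(D|F1)P(F1) + P(D|F2)P(F2)
     = \frac{8}{125}
P(F2|D) = P(D|F2)P(F2) / P(D)
= \frac{1}{4}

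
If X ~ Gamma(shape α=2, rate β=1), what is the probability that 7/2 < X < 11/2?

P(7/2 < X < 11/2) = ∫_{7/2}^{11/2} f(x) dx
where f(x) = x e^{- x}
= \frac{-13 + 9 e^{2}}{2 e^{\frac{11}{2}}}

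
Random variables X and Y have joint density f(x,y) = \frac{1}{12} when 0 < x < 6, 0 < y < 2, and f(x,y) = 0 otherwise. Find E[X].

f_X(x) = ∫_0^2 \frac{1}{12} dy = \frac{1}{6}
E[X] = ∫_0^6 x × (\frac{1}{6}) dx = 3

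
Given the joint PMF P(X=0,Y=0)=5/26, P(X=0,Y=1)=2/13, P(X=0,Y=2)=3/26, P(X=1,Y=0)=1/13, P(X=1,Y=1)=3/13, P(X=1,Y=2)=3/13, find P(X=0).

P(X=0) = P(X=0,Y=0) + P(X=0,Y=1) + P(X=0,Y=2)
= 5/26 + 2/13 + 3/26
= 6/13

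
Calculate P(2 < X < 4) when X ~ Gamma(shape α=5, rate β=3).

P(2 < X < 4) = ∫_{2}^{4} f(x) dx
where f(x) = \frac{81 x^{4} e^{- 3 x}}{8}
= \frac{-1237 + 115 e^{6}}{e^{12}}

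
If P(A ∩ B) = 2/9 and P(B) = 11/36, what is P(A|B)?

P(A|B) = P(A ∩ B) / P(B)
= (2/9) / (11/36)
= 8/11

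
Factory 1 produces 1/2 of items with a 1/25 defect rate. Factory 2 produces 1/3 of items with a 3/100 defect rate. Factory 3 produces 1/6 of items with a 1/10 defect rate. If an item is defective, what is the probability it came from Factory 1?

Using Bayes' theorem:
P(F1) = 1/2, P(D|F1) = 1/25
P(F2) = 1/3, P(D|F2) = 3/100
P(F3) = 1/6, P(D|F3) = 1/10
P(D) = P(D|F1)P(F1) + P(D|F2)P(F2) + P(D|F3)P(F3)
     = \frac{7}{150}
P(F1|D) = P(D|F1)P(F1) / P(D)
= \frac{3}{7}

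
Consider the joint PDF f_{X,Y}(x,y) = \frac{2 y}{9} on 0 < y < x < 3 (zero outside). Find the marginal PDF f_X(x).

f_X(x) = ∫_0^x \frac{2 y}{9} dy = \frac{x^{2}}{9}
for 0 < x < 3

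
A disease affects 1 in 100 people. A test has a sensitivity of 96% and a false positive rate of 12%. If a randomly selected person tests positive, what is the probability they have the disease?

Let D = the rare event, + = positive/flagged.
P(D) = 1/100
P(+|D) = 96/100 = 24/25
P(+|D') = 12/100 = 3/25
P(+) = P(+|D)P(D) + P(+|D')P(D')
     = \frac{24}{25} × \frac{1}{100} + \frac{3}{25} × \frac{99}{100}
     = \frac{321}{2500}
P(D|+) = P(+|D)P(D)/P(+) = \frac{8}{107}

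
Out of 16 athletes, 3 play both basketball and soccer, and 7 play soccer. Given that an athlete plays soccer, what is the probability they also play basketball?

P(A ∩ B) = 3/16
P(B) = 7/16
P(A|B) = P(A ∩ B) / P(B) = (3/16) / (7/16) = 3/7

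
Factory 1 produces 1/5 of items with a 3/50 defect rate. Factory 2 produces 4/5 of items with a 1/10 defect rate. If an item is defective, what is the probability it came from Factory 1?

Using Bayes' theorem:
P(F1) = 1/5, P(D|F1) = 3/50
P(F2) = 4/5, P(D|F2) = 1/10
P(D) = P(D|F1)P(F1) + P(D|F2)P(F2)
     = \frac{23}{250}
P(F1|D) = P(D|F1)P(F1) / P(D)
= \frac{3}{23}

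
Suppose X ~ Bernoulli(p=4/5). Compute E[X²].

Using the identity E[X²] = Var(X) + (E[X])²:
E[X] = \frac{4}{5}
Var(X) = \frac{4}{25}
E[X²] = \frac{4}{25} + (\frac{4}{5})²
= \frac{4}{5}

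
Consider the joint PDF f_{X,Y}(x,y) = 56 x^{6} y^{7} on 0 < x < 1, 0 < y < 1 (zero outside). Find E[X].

E[X] = ∫_0^1 ∫_0^1 x × f(x,y) dy dx
= ∫_0^1 ∫_0^1 x × (56 x^{6} y^{7}) dy dx
= \frac{7}{8}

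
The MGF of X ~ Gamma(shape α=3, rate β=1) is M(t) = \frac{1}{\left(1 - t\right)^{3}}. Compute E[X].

To find E[X], compute M^(1)(0):
M^(1)(t) = \frac{3}{\left(1 - t\right)^{4}}
M^(1)(0) = 3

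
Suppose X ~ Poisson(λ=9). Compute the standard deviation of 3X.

For X ~ Poisson(λ=9):
Var(X) = 9
SD(X) = √(Var(X)) = √(9) = 3
SD(3X) = |3| × SD(X) = 3 × 3 = 9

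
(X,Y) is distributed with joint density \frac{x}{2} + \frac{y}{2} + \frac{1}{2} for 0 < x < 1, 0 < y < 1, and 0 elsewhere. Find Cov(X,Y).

E[XY] = ∫∫ xy × f(x,y) dx dy = \frac{7}{24}
E[X] = \frac{13}{24}
E[Y] = \frac{13}{24}
Cov(X,Y) = E[XY] - E[X]E[Y] = - \frac{1}{576}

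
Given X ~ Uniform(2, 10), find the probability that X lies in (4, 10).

P(4 < X < 10) = ∫_{4}^{10} f(x) dx
where f(x) = \frac{1}{8}
= \frac{3}{4}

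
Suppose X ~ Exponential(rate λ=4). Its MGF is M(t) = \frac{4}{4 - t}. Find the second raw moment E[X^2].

To find E[X^2], compute M^(2)(0):
M^(1)(t) = \frac{4}{\left(4 - t\right)^{2}}
M^(2)(t) = \frac{8}{\left(4 - t\right)^{3}}
M^(2)(0) = \frac{1}{8}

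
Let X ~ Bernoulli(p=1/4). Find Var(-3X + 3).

For X ~ Bernoulli(p=1/4):
Var(X) = \frac{3}{16}
Var(-3X + 3) = (-3)² × Var(X) = 9 × \frac{3}{16} = \frac{27}{16}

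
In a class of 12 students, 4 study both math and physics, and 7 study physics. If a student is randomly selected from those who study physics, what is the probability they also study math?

P(A ∩ B) = 4/12 = 1/3
P(B) = 7/12
P(A|B) = P(A ∩ B) / P(B) = (1/3) / (7/12) = 4/7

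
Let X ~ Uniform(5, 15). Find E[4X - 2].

For X ~ Uniform(5, 15):
E[X] = 10
E[4X - 2] = 4 × E[X] - 2 = 38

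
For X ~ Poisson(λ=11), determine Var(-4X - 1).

For X ~ Poisson(λ=11):
Var(X) = 11
Var(-4X - 1) = (-4)² × Var(X) = 16 × 11 = 176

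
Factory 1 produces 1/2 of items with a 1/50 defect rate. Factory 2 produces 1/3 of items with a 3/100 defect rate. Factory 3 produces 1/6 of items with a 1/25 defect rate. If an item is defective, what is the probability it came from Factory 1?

Using Bayes' theorem:
P(F1) = 1/2, P(D|F1) = 1/50
P(F2) = 1/3, P(D|F2) = 3/100
P(F3) = 1/6, P(D|F3) = 1/25
P(D) = P(D|F1)P(F1) + P(D|F2)P(F2) + P(D|F3)P(F3)
     = \frac{2}{75}
P(F1|D) = P(D|F1)P(F1) / P(D)
= \frac{3}{8}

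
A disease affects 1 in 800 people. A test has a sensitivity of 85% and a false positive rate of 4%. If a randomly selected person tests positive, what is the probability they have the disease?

Let D = the rare event, + = positive/flagged.
P(D) = 1/800
P(+|D) = 85/100 = 17/20
P(+|D') = 4/100 = 1/25
P(+) = P(+|D)P(D) + P(+|D')P(D')
     = \frac{17}{20} × \frac{1}{800} + \frac{1}{25} × \frac{799}{800}
     = \frac{3281}{80000}
P(D|+) = P(+|D)P(D)/P(+) = \frac{5}{193}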